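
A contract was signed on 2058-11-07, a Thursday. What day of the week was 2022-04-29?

Friday

Count forward from the earlier date (April 29, 2022) to the later (November 7, 2058):
From April 29, 2022 to April 29, 2058: 36 years, of which 9 contain a Feb 29 — 27×365 + 9×366 = 13149 days.
April 2058: 30 − 29 = 1 day remains.
Then May (31), June (30), July (31), August (31), September (30), October (31): 31 + 30 + 31 + 31 + 30 + 31 = 184 days.
November 1–7, 2058: 7 days.
Residual: 192 days.
Total: 13341 days.
13341 mod 7 = 6, so 6 days before Thursday is Friday.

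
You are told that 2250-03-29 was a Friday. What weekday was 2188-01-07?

Count forward from the earlier date (January 7, 2188) to the later (March 29, 2250):
From January 7, 2188 to January 7, 2250: 62 years, of which 15 contain a Feb 29 — 47×365 + 15×366 = 22645 days.
(2200 is not a leap year (divisible by 100 but not 400).)
January 2250: 31 − 7 = 24 days remain.
Then February 2250 (28): 28 days.
March 1–29, 2250: 29 days.
Residual: 81 days.
Total: 22726 days.
22726 mod 7 = 4, so 4 days before Friday is Monday.

Monday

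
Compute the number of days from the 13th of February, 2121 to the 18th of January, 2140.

Day-of-year of February 13, 2121: 44.
Day-of-year of January 18, 2140: 18.
2121 has 365 days, so 365 − 44 = 321 days remain in 2121.
Full years 2122–2139: 14 common + 4 leap = 14×365 + 4×366 = 6574 days.
Total: 321 + 6574 + 18 = 6913 days.

6913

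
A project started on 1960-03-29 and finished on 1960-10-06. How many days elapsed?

March 1960: 31 − 29 = 2 days remain.
Then April (30), May (31), June (30), July (31), August (31), September (30): 30 + 31 + 30 + 31 + 31 + 30 = 183 days.
October 1–6, 1960: 6 days.
Total: 2 + 183 + 6 = 191 days.

191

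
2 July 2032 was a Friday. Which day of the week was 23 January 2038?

July 2, 2032 → July 2, 2033: 365 days.
July 2, 2033 → July 2, 2034: 365 days.
July 2, 2034 → July 2, 2035: 365 days.
July 2, 2035 → July 2, 2036: 366 days (2036 is a leap year).
July 2, 2036 → July 2, 2037: 365 days.
July 2037: 31 − 2 = 29 days remain.
Then August (31), September (30), October (31), November (30), December (31): 31 + 30 + 31 + 30 + 31 = 153 days.
January 1–23, 2038: 23 days.
Residual: 205 days.
Total: 2031 days.
2031 mod 7 = 1, so 1 day after Friday is Saturday.

Saturday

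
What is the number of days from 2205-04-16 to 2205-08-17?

123

April 2205: 30 − 16 = 14 days remain.
Then May (31), June (30), July (31): 31 + 30 + 31 = 92 days.
August 1–17, 2205: 17 days.
Total: 14 + 92 + 17 = 123 days.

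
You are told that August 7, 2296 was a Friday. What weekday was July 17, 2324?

Day-of-year of August 7, 2296: 220.
Day-of-year of July 17, 2324: 199.
2296 has 366 days, so 366 − 220 = 146 days remain in 2296.
Full years 2297–2323: 22 common + 5 leap = 22×365 + 5×366 = 9860 days.
Total: 146 + 9860 + 199 = 10205 days.
10205 mod 7 = 6, so 6 days after Friday is Thursday.

Thursday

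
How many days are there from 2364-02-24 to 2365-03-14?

384

Day-of-year of February 24, 2364: 55.
Day-of-year of March 14, 2365: 73.
2364 has 366 days, so 366 − 55 = 311 days remain in 2364.
Total: 311 + 73 = 384 days.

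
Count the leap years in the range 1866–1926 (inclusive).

Years divisible by 4: 1868, 1872, …, 1924 — 15 in all.
Of these, 1900 is divisible by 100 but not 400, so not leap.
Leap years: 15 − 1 = 14.

14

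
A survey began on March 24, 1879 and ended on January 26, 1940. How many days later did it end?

From March 24, 1879 to March 24, 1939: 60 years, of which 14 contain a Feb 29 — 46×365 + 14×366 = 21914 days.
(1900 is not a leap year (divisible by 100 but not 400).)
March 1939: 31 − 24 = 7 days remain.
Then 9 full months totalling 275 days.
January 1–26, 1940: 26 days.
Residual: 308 days.
Total: 22222 days.

22222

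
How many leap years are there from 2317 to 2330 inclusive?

3

Years divisible by 4 in [2317, 2330]: 2320, 2324, 2328.
No century exceptions apply. Count: 3.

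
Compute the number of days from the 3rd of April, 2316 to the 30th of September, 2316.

April 2316: 30 − 3 = 27 days remain.
Then May (31), June (30), July (31), August (31): 31 + 30 + 31 + 31 = 123 days.
September 1–30, 2316: 30 days.
Total: 27 + 123 + 30 = 180 days.

180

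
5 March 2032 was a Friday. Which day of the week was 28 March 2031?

Count forward from the earlier date (March 28, 2031) to the later (March 5, 2032):
March 2031: 31 − 28 = 3 days remain.
Then 11 full months totalling 335 days.
March 1–5, 2032: 5 days.
Total: 3 + 335 + 5 = 343 days.
343 is a multiple of 7, so 28 March 2031 falls on the same weekday: Friday.

Friday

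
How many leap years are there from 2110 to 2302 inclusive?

46

Years divisible by 4: 2112, 2116, …, 2300 — 48 in all.
Of these, 2200, 2300 are divisible by 100 but not 400, so not leap.
Leap years: 48 − 2 = 46.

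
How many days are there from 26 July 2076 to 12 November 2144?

Day-of-year of July 26, 2076: 208.
Day-of-year of November 12, 2144: 317.
2076 has 366 days, so 366 − 208 = 158 days remain in 2076.
Full years 2077–2143: 52 common + 15 leap = 52×365 + 15×366 = 24470 days.
Total: 158 + 24470 + 317 = 24945 days.

24945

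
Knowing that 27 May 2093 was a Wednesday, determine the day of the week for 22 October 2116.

Thursday

Day-of-year of May 27, 2093: 147.
Day-of-year of October 22, 2116: 296.
2093 has 365 days, so 365 − 147 = 218 days remain in 2093.
Full years 2094–2115: 18 common + 4 leap = 18×365 + 4×366 = 8034 days.
Total: 218 + 8034 + 296 = 8548 days.
8548 mod 7 = 1, so 1 day after Wednesday is Thursday.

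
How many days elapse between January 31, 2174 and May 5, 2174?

94

January 2174: 31 − 31 = 0 days remain.
Then February 2174 (28), March (31), April (30): 28 + 31 + 30 = 89 days.
May 1–5, 2174: 5 days.
Total: 0 + 89 + 5 = 94 days.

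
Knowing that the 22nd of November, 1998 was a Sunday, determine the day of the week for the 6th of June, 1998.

Saturday

Count forward from the earlier date (June 6, 1998) to the later (November 22, 1998):
June 1998: 30 − 6 = 24 days remain.
Then July (31), August (31), September (30), October (31): 31 + 31 + 30 + 31 = 123 days.
November 1–22, 1998: 22 days.
Total: 24 + 123 + 22 = 169 days.
169 mod 7 = 1, so 1 day before Sunday is Saturday.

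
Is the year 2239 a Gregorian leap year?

2239 is not a leap year.

No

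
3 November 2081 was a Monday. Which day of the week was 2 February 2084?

Day-of-year of November 3, 2081: 307.
Day-of-year of February 2, 2084: 33.
2081 has 365 days, so 365 − 307 = 58 days remain in 2081.
Full years: 2082: 365; 2083: 365. Sum = 730.
Total: 58 + 730 + 33 = 821 days.
821 mod 7 = 2, so 2 days after Monday is Wednesday.

Wednesday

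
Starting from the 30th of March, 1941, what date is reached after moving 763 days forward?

the 2nd of May, 1943

Count 763 days after March 30, 1941:
Day-of-year of March 30, 1941: 89.
Day-of-year of May 2, 1943: 122.
1941 has 365 days, so 365 − 89 = 276 days remain in 1941.
Full years: 1942: 365. Sum = 365.
Total: 276 + 365 + 122 = 763 days.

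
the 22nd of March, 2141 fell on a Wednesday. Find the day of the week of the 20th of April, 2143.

March 22, 2141 → March 22, 2142: 365 days.
March 22, 2142 → March 22, 2143: 365 days.
March 2143: 31 − 22 = 9 days remain.
April 1–20, 2143: 20 days.
Residual: 29 days.
Total: 759 days.
759 mod 7 = 3, so 3 days after Wednesday is Saturday.

Saturday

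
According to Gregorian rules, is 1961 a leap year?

1961 is not a leap year.

No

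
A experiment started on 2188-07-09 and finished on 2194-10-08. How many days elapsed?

July 9, 2188 → July 9, 2189: 365 days.
July 9, 2189 → July 9, 2190: 365 days.
July 9, 2190 → July 9, 2191: 365 days.
July 9, 2191 → July 9, 2192: 366 days (2192 is a leap year).
July 9, 2192 → July 9, 2193: 365 days.
July 9, 2193 → July 9, 2194: 365 days.
July 2194: 31 − 9 = 22 days remain.
Then August (31), September (30): 31 + 30 = 61 days.
October 1–8, 2194: 8 days.
Residual: 91 days.
Total: 2282 days.

2282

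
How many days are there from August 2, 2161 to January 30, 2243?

Day-of-year of August 2, 2161: 214.
Day-of-year of January 30, 2243: 30.
2161 has 365 days, so 365 − 214 = 151 days remain in 2161.
Full years 2162–2242: 62 common + 19 leap = 62×365 + 19×366 = 29584 days.
Total: 151 + 29584 + 30 = 29765 days.

29765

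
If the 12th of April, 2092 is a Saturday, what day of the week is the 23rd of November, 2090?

Thursday

Count forward from the earlier date (November 23, 2090) to the later (April 12, 2092):
November 2090: 30 − 23 = 7 days remain.
Then 16 full months totalling 487 days.
April 1–12, 2092: 12 days.
Total: 7 + 487 + 12 = 506 days.
506 mod 7 = 2, so 2 days before Saturday is Thursday.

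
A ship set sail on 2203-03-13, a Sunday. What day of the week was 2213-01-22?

From March 13, 2203 to March 13, 2212: 9 years, of which 3 contain a Feb 29 — 6×365 + 3×366 = 3288 days.
March 2212: 31 − 13 = 18 days remain.
Then 9 full months totalling 275 days.
January 1–22, 2213: 22 days.
Residual: 315 days.
Total: 3603 days.
3603 mod 7 = 5, so 5 days after Sunday is Friday.

Friday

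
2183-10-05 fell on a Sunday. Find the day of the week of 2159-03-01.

Count forward from the earlier date (March 1, 2159) to the later (October 5, 2183):
From March 1, 2159 to March 1, 2183: 24 years, of which 6 contain a Feb 29 — 18×365 + 6×366 = 8766 days.
March 2183: 31 − 1 = 30 days remain.
Then April (30), May (31), June (30), July (31), August (31), September (30): 30 + 31 + 30 + 31 + 31 + 30 = 183 days.
October 1–5, 2183: 5 days.
Residual: 218 days.
Total: 8984 days.
8984 mod 7 = 3, so 3 days before Sunday is Thursday.

Thursday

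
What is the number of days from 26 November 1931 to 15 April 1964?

Day-of-year of November 26, 1931: 330.
Day-of-year of April 15, 1964: 106.
1931 has 365 days, so 365 − 330 = 35 days remain in 1931.
Full years 1932–1963: 24 common + 8 leap = 24×365 + 8×366 = 11688 days.
Total: 35 + 11688 + 106 = 11829 days.

11829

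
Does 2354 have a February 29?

No

2354 is not a leap year.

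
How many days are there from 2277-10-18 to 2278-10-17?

October 2277: 31 − 18 = 13 days remain.
Then 11 full months totalling 334 days.
October 1–17, 2278: 17 days.
Total: 13 + 334 + 17 = 364 days.

364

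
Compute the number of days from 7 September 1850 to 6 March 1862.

4198

From September 7, 1850 to September 7, 1861: 11 years, of which 3 contain a Feb 29 — 8×365 + 3×366 = 4018 days.
September 1861: 30 − 7 = 23 days remain.
Then October (31), November (30), December (31), January (31), February 1862 (28): 31 + 30 + 31 + 31 + 28 = 151 days.
March 1–6, 1862: 6 days.
Residual: 180 days.
Total: 4198 days.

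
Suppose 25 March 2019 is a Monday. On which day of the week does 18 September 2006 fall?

Monday

Count forward from the earlier date (September 18, 2006) to the later (March 25, 2019):
Day-of-year of September 18, 2006: 261.
Day-of-year of March 25, 2019: 84.
2006 has 365 days, so 365 − 261 = 104 days remain in 2006.
Full years 2007–2018: 9 common + 3 leap = 9×365 + 3×366 = 4383 days.
Total: 104 + 4383 + 84 = 4571 days.
4571 is a multiple of 7, so 18 September 2006 falls on the same weekday: Monday.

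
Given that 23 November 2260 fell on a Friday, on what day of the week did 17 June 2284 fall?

From November 23, 2260 to November 23, 2283: 23 years, of which 5 contain a Feb 29 — 18×365 + 5×366 = 8400 days.
November 2283: 30 − 23 = 7 days remain.
Then December (31), January (31), February 2284 (29), March (31), April (30), May (31): 31 + 31 + 29 + 31 + 30 + 31 = 183 days.
June 1–17, 2284: 17 days.
Residual: 207 days.
Total: 8607 days.
8607 mod 7 = 4, so 4 days after Friday is Tuesday.

Tuesday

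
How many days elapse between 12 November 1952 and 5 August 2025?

26564

Day-of-year of November 12, 1952: 317.
Day-of-year of August 5, 2025: 217.
1952 has 366 days, so 366 − 317 = 49 days remain in 1952.
Full years 1953–2024: 54 common + 18 leap = 54×365 + 18×366 = 26298 days.
Total: 49 + 26298 + 217 = 26564 days.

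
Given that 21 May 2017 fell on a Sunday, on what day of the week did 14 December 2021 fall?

Day-of-year of May 21, 2017: 141.
Day-of-year of December 14, 2021: 348.
2017 has 365 days, so 365 − 141 = 224 days remain in 2017.
Full years: 2018: 365; 2019: 365; 2020: 366. Sum = 1096.
Total: 224 + 1096 + 348 = 1668 days.
1668 mod 7 = 2, so 2 days after Sunday is Tuesday.

Tuesday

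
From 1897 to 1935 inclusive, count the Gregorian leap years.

8

Years divisible by 4 in [1897, 1935]: 1900, 1904, 1908, 1912, 1916, 1920, 1924, 1928, 1932.
Of these, 1900 is divisible by 100 but not 400, so not leap.
Leap years: 9 − 1 = 8.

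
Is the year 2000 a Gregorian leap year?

Yes

2000 is a leap year (divisible by 400).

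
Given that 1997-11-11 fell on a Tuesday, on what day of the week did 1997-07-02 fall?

Count forward from the earlier date (July 2, 1997) to the later (November 11, 1997):
July 1997: 31 − 2 = 29 days remain.
Then August (31), September (30), October (31): 31 + 30 + 31 = 92 days.
November 1–11, 1997: 11 days.
Total: 29 + 92 + 11 = 132 days.
132 mod 7 = 6, so 6 days before Tuesday is Wednesday.

Wednesday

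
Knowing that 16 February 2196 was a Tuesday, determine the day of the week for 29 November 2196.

Tuesday

February 2196: 29 − 16 = 13 days remain (2196 is a leap year, so February has 29 days).
Then March (31), April (30), May (31), June (30), July (31), August (31), September (30), October (31): 31 + 30 + 31 + 30 + 31 + 31 + 30 + 31 = 245 days.
November 1–29, 2196: 29 days.
Total: 13 + 245 + 29 = 287 days.
287 is a multiple of 7, so 29 November 2196 falls on the same weekday: Tuesday.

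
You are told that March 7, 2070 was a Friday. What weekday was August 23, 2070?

March 2070: 31 − 7 = 24 days remain.
Then April (30), May (31), June (30), July (31): 30 + 31 + 30 + 31 = 122 days.
August 1–23, 2070: 23 days.
Total: 24 + 122 + 23 = 169 days.
169 mod 7 = 1, so 1 day after Friday is Saturday.

Saturday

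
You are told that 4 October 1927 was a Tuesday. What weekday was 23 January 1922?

Count forward from the earlier date (January 23, 1922) to the later (October 4, 1927):
January 23, 1922 → January 23, 1923: 365 days.
January 23, 1923 → January 23, 1924: 365 days.
January 23, 1924 → January 23, 1925: 366 days (1924 is a leap year).
January 23, 1925 → January 23, 1926: 365 days.
January 23, 1926 → January 23, 1927: 365 days.
January 1927: 31 − 23 = 8 days remain.
Then February 1927 (28), March (31), April (30), May (31), June (30), July (31), August (31), September (30): 28 + 31 + 30 + 31 + 30 + 31 + 31 + 30 = 242 days.
October 1–4, 1927: 4 days.
Residual: 254 days.
Total: 2080 days.
2080 mod 7 = 1, so 1 day before Tuesday is Monday.

Monday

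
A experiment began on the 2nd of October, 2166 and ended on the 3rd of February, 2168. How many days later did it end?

Day-of-year of October 2, 2166: 275.
Day-of-year of February 3, 2168: 34.
2166 has 365 days, so 365 − 275 = 90 days remain in 2166.
Full years: 2167: 365. Sum = 365.
Total: 90 + 365 + 34 = 489 days.

489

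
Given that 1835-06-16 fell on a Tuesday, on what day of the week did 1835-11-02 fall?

Monday

June 1835: 30 − 16 = 14 days remain.
Then July (31), August (31), September (30), October (31): 31 + 31 + 30 + 31 = 123 days.
November 1–2, 1835: 2 days.
Total: 14 + 123 + 2 = 139 days.
139 mod 7 = 6, so 6 days after Tuesday is Monday.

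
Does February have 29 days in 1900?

1900 is not a leap year (divisible by 100 but not 400).

No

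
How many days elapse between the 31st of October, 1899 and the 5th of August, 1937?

13792

From October 31, 1899 to October 31, 1936: 37 years, of which 9 contain a Feb 29 — 28×365 + 9×366 = 13514 days.
(1900 is not a leap year (divisible by 100 but not 400).)
October 1936: 31 − 31 = 0 days remain.
Then 9 full months totalling 273 days.
August 1–5, 1937: 5 days.
Residual: 278 days.
Total: 13792 days.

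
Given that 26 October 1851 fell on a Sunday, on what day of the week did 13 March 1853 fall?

Sunday

Day-of-year of October 26, 1851: 299.
Day-of-year of March 13, 1853: 72.
1851 has 365 days, so 365 − 299 = 66 days remain in 1851.
Full years: 1852: 366. Sum = 366.
Total: 66 + 366 + 72 = 504 days.
504 is a multiple of 7, so 13 March 1853 falls on the same weekday: Sunday.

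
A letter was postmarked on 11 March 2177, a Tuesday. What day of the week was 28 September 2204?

Friday

From March 11, 2177 to March 11, 2204: 27 years, of which 6 contain a Feb 29 — 21×365 + 6×366 = 9861 days.
(2200 is not a leap year (divisible by 100 but not 400).)
March 2204: 31 − 11 = 20 days remain.
Then April (30), May (31), June (30), July (31), August (31): 30 + 31 + 30 + 31 + 31 = 153 days.
September 1–28, 2204: 28 days.
Residual: 201 days.
Total: 10062 days.
10062 mod 7 = 3, so 3 days after Tuesday is Friday.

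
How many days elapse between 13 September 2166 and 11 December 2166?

89

September 2166: 30 − 13 = 17 days remain.
Then October (31), November (30): 31 + 30 = 61 days.
December 1–11, 2166: 11 days.
Total: 17 + 61 + 11 = 89 days.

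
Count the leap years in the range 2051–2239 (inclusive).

Years divisible by 4: 2052, 2056, …, 2236 — 47 in all.
Of these, 2100, 2200 are divisible by 100 but not 400, so not leap.
Leap years: 47 − 2 = 45.

45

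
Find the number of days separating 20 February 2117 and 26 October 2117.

February 2117: 28 − 20 = 8 days remain (2117 is not a leap year, so February has 28 days).
Then March (31), April (30), May (31), June (30), July (31), August (31), September (30): 31 + 30 + 31 + 30 + 31 + 31 + 30 = 214 days.
October 1–26, 2117: 26 days.
Total: 8 + 214 + 26 = 248 days.

248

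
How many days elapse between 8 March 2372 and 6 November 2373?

608

March 8, 2372 → March 8, 2373: 365 days.
March 2373: 31 − 8 = 23 days remain.
Then April (30), May (31), June (30), July (31), August (31), September (30), October (31): 30 + 31 + 30 + 31 + 31 + 30 + 31 = 214 days.
November 1–6, 2373: 6 days.
Residual: 243 days.
Total: 608 days.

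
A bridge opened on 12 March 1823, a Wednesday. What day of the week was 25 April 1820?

Tuesday

Count forward from the earlier date (April 25, 1820) to the later (March 12, 1823):
Day-of-year of April 25, 1820: 116.
Day-of-year of March 12, 1823: 71.
1820 has 366 days, so 366 − 116 = 250 days remain in 1820.
Full years: 1821: 365; 1822: 365. Sum = 730.
Total: 250 + 730 + 71 = 1051 days.
1051 mod 7 = 1, so 1 day before Wednesday is Tuesday.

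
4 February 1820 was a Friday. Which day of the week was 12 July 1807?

Sunday

Count forward from the earlier date (July 12, 1807) to the later (February 4, 1820):
From July 12, 1807 to July 12, 1819: 12 years, of which 3 contain a Feb 29 — 9×365 + 3×366 = 4383 days.
July 1819: 31 − 12 = 19 days remain.
Then August (31), September (30), October (31), November (30), December (31), January (31): 31 + 30 + 31 + 30 + 31 + 31 = 184 days.
February 1–4, 1820: 4 days (1820 is a leap year).
Residual: 207 days.
Total: 4590 days.
4590 mod 7 = 5, so 5 days before Friday is Sunday.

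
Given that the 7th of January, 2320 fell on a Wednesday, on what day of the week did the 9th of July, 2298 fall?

Count forward from the earlier date (July 9, 2298) to the later (January 7, 2320):
From July 9, 2298 to July 9, 2319: 21 years, of which 4 contain a Feb 29 — 17×365 + 4×366 = 7669 days.
(2300 is not a leap year (divisible by 100 but not 400).)
July 2319: 31 − 9 = 22 days remain.
Then August (31), September (30), October (31), November (30), December (31): 31 + 30 + 31 + 30 + 31 = 153 days.
January 1–7, 2320: 7 days.
Residual: 182 days.
Total: 7851 days.
7851 mod 7 = 4, so 4 days before Wednesday is Saturday.

Saturday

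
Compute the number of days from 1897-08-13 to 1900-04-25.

985

Day-of-year of August 13, 1897: 225.
Day-of-year of April 25, 1900: 115.
1897 has 365 days, so 365 − 225 = 140 days remain in 1897.
Full years: 1898: 365; 1899: 365. Sum = 730.
Total: 140 + 730 + 115 = 985 days.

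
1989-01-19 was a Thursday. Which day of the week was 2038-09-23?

From January 19, 1989 to January 19, 2038: 49 years, of which 12 contain a Feb 29 — 37×365 + 12×366 = 17897 days.
(2000 is a leap year (divisible by 400).)
January 2038: 31 − 19 = 12 days remain.
Then February 2038 (28), March (31), April (30), May (31), June (30), July (31), August (31): 28 + 31 + 30 + 31 + 30 + 31 + 31 = 212 days.
September 1–23, 2038: 23 days.
Residual: 247 days.
Total: 18144 days.
18144 is a multiple of 7, so 2038-09-23 falls on the same weekday: Thursday.

Thursday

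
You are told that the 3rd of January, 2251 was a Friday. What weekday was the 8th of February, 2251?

January 2251: 31 − 3 = 28 days remain.
February 1–8, 2251: 8 days (2251 is not a leap year).
Total: 28 + 8 = 36 days.
36 mod 7 = 1, so 1 day after Friday is Saturday.

Saturday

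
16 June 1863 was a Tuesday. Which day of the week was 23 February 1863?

Monday

Count forward from the earlier date (February 23, 1863) to the later (June 16, 1863):
February 1863: 28 − 23 = 5 days remain (1863 is not a leap year, so February has 28 days).
Then March (31), April (30), May (31): 31 + 30 + 31 = 92 days.
June 1–16, 1863: 16 days.
Total: 5 + 92 + 16 = 113 days.
113 mod 7 = 1, so 1 day before Tuesday is Monday.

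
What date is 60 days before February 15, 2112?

December 17, 2111

Count 60 days before February 15, 2112:
December 2111: 31 − 17 = 14 days remain.
Then January (31): 31 days.
February 1–15, 2112: 15 days (2112 is a leap year).
Residual: 60 days.
Total: 60 days.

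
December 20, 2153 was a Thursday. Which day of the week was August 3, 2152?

Count forward from the earlier date (August 3, 2152) to the later (December 20, 2153):
August 2152: 31 − 3 = 28 days remain.
Then 15 full months totalling 456 days.
December 1–20, 2153: 20 days.
Total: 28 + 456 + 20 = 504 days.
504 is a multiple of 7, so August 3, 2152 falls on the same weekday: Thursday.

Thursday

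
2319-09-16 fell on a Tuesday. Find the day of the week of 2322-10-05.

Thursday

Day-of-year of September 16, 2319: 259.
Day-of-year of October 5, 2322: 278.
2319 has 365 days, so 365 − 259 = 106 days remain in 2319.
Full years: 2320: 366; 2321: 365. Sum = 731.
Total: 106 + 731 + 278 = 1115 days.
1115 mod 7 = 2, so 2 days after Tuesday is Thursday.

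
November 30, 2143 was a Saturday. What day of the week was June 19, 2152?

Monday

From November 30, 2143 to November 30, 2151: 8 years, of which 2 contain a Feb 29 — 6×365 + 2×366 = 2922 days.
November 2151: 30 − 30 = 0 days remain.
Then December (31), January (31), February 2152 (29), March (31), April (30), May (31): 31 + 31 + 29 + 31 + 30 + 31 = 183 days.
June 1–19, 2152: 19 days.
Residual: 202 days.
Total: 3124 days.
3124 mod 7 = 2, so 2 days after Saturday is Monday.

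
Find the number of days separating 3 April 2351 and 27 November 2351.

238

April 2351: 30 − 3 = 27 days remain.
Then May (31), June (30), July (31), August (31), September (30), October (31): 31 + 30 + 31 + 31 + 30 + 31 = 184 days.
November 1–27, 2351: 27 days.
Total: 27 + 184 + 27 = 238 days.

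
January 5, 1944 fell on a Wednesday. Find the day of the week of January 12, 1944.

Wednesday

Within January 1944: 12 − 5 = 7 days.
7 is a multiple of 7, so January 12, 1944 falls on the same weekday: Wednesday.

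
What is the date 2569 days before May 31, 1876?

May 19, 1869

Count 2569 days before May 31, 1876:
From May 19, 1869 to May 19, 1876: 7 years, of which 2 contain a Feb 29 — 5×365 + 2×366 = 2557 days.
Within May 1876: 31 − 19 = 12 days.
Total: 2569 days.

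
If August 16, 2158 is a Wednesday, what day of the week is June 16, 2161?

August 16, 2158 → August 16, 2159: 365 days.
August 16, 2159 → August 16, 2160: 366 days (2160 is a leap year).
August 2160: 31 − 16 = 15 days remain.
Then 9 full months totalling 273 days.
June 1–16, 2161: 16 days.
Residual: 304 days.
Total: 1035 days.
1035 mod 7 = 6, so 6 days after Wednesday is Tuesday.

Tuesday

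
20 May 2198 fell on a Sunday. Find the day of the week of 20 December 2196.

Tuesday

Count forward from the earlier date (December 20, 2196) to the later (May 20, 2198):
Day-of-year of December 20, 2196: 355.
Day-of-year of May 20, 2198: 140.
2196 has 366 days, so 366 − 355 = 11 days remain in 2196.
Full years: 2197: 365. Sum = 365.
Total: 11 + 365 + 140 = 516 days.
516 mod 7 = 5, so 5 days before Sunday is Tuesday.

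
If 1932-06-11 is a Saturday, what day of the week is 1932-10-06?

Thursday

June 1932: 30 − 11 = 19 days remain.
Then July (31), August (31), September (30): 31 + 31 + 30 = 92 days.
October 1–6, 1932: 6 days.
Total: 19 + 92 + 6 = 117 days.
117 mod 7 = 5, so 5 days after Saturday is Thursday.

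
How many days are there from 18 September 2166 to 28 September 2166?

10

Within September 2166: 28 − 18 = 10 days.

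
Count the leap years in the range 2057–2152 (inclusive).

23

Years divisible by 4: 2060, 2064, …, 2152 — 24 in all.
Of these, 2100 is divisible by 100 but not 400, so not leap.
Leap years: 24 − 1 = 23.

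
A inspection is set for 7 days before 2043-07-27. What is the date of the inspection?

2043-07-20

Count 7 days before July 27, 2043:
Within July 2043: 27 − 20 = 7 days.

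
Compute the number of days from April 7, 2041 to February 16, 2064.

8350

Day-of-year of April 7, 2041: 97.
Day-of-year of February 16, 2064: 47.
2041 has 365 days, so 365 − 97 = 268 days remain in 2041.
Full years 2042–2063: 17 common + 5 leap = 17×365 + 5×366 = 8035 days.
Total: 268 + 8035 + 47 = 8350 days.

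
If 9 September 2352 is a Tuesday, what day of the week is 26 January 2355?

September 9, 2352 → September 9, 2353: 365 days.
September 9, 2353 → September 9, 2354: 365 days.
September 2354: 30 − 9 = 21 days remain.
Then October (31), November (30), December (31): 31 + 30 + 31 = 92 days.
January 1–26, 2355: 26 days.
Residual: 139 days.
Total: 869 days.
869 mod 7 = 1, so 1 day after Tuesday is Wednesday.

Wednesday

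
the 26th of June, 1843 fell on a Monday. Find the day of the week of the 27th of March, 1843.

Count forward from the earlier date (March 27, 1843) to the later (June 26, 1843):
March 1843: 31 − 27 = 4 days remain.
Then April (30), May (31): 30 + 31 = 61 days.
June 1–26, 1843: 26 days.
Total: 4 + 61 + 26 = 91 days.
91 is a multiple of 7, so the 27th of March, 1843 falls on the same weekday: Monday.

Monday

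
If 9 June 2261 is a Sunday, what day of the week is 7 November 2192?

Wednesday

Count forward from the earlier date (November 7, 2192) to the later (June 9, 2261):
From November 7, 2192 to November 7, 2260: 68 years, of which 16 contain a Feb 29 — 52×365 + 16×366 = 24836 days.
(2200 is not a leap year (divisible by 100 but not 400).)
November 2260: 30 − 7 = 23 days remain.
Then December (31), January (31), February 2261 (28), March (31), April (30), May (31): 31 + 31 + 28 + 31 + 30 + 31 = 182 days.
June 1–9, 2261: 9 days.
Residual: 214 days.
Total: 25050 days.
25050 mod 7 = 4, so 4 days before Sunday is Wednesday.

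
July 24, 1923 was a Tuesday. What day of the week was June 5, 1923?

Count forward from the earlier date (June 5, 1923) to the later (July 24, 1923):
June 1923: 30 − 5 = 25 days remain.
July 1–24, 1923: 24 days.
Total: 25 + 24 = 49 days.
49 is a multiple of 7, so June 5, 1923 falls on the same weekday: Tuesday.

Tuesday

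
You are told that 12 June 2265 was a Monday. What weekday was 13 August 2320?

From June 12, 2265 to June 12, 2320: 55 years, of which 13 contain a Feb 29 — 42×365 + 13×366 = 20088 days.
(2300 is not a leap year (divisible by 100 but not 400).)
June 2320: 30 − 12 = 18 days remain.
Then July (31): 31 days.
August 1–13, 2320: 13 days.
Residual: 62 days.
Total: 20150 days.
20150 mod 7 = 4, so 4 days after Monday is Friday.

Friday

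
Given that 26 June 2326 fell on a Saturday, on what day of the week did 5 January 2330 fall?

Day-of-year of June 26, 2326: 177.
Day-of-year of January 5, 2330: 5.
2326 has 365 days, so 365 − 177 = 188 days remain in 2326.
Full years: 2327: 365; 2328: 366; 2329: 365. Sum = 1096.
Total: 188 + 1096 + 5 = 1289 days.
1289 mod 7 = 1, so 1 day after Saturday is Sunday.

Sunday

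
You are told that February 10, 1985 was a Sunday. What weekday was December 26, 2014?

From February 10, 1985 to February 10, 2014: 29 years, of which 7 contain a Feb 29 — 22×365 + 7×366 = 10592 days.
(2000 is a leap year (divisible by 400).)
February 2014: 28 − 10 = 18 days remain (2014 is not a leap year, so February has 28 days).
Then 9 full months totalling 275 days.
December 1–26, 2014: 26 days.
Residual: 319 days.
Total: 10911 days.
10911 mod 7 = 5, so 5 days after Sunday is Friday.

Friday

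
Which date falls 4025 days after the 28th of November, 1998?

the 5th of December, 2009

Count 4025 days after November 28, 1998:
Day-of-year of November 28, 1998: 332.
Day-of-year of December 5, 2009: 339.
1998 has 365 days, so 365 − 332 = 33 days remain in 1998.
Full years 1999–2008: 7 common + 3 leap = 7×365 + 3×366 = 3653 days.
Total: 33 + 3653 + 339 = 4025 days.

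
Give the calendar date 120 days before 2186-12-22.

2186-08-24

Count 120 days before December 22, 2186:
August 2186: 31 − 24 = 7 days remain.
Then September (30), October (31), November (30): 30 + 31 + 30 = 91 days.
December 1–22, 2186: 22 days.
Total: 7 + 91 + 22 = 120 days.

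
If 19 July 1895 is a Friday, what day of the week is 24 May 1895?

Count forward from the earlier date (May 24, 1895) to the later (July 19, 1895):
May 1895: 31 − 24 = 7 days remain.
Then June (30): 30 days.
July 1–19, 1895: 19 days.
Total: 7 + 30 + 19 = 56 days.
56 is a multiple of 7, so 24 May 1895 falls on the same weekday: Friday.

Friday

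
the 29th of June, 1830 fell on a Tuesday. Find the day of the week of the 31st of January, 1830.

Sunday

Count forward from the earlier date (January 31, 1830) to the later (June 29, 1830):
January 1830: 31 − 31 = 0 days remain.
Then February 1830 (28), March (31), April (30), May (31): 28 + 31 + 30 + 31 = 120 days.
June 1–29, 1830: 29 days.
Total: 0 + 120 + 29 = 149 days.
149 mod 7 = 2, so 2 days before Tuesday is Sunday.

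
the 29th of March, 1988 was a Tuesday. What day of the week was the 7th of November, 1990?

March 29, 1988 → March 29, 1989: 365 days.
March 29, 1989 → March 29, 1990: 365 days.
March 1990: 31 − 29 = 2 days remain.
Then April (30), May (31), June (30), July (31), August (31), September (30), October (31): 30 + 31 + 30 + 31 + 31 + 30 + 31 = 214 days.
November 1–7, 1990: 7 days.
Residual: 223 days.
Total: 953 days.
953 mod 7 = 1, so 1 day after Tuesday is Wednesday.

Wednesday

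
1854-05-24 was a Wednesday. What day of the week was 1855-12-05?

May 1854: 31 − 24 = 7 days remain.
Then 18 full months totalling 548 days.
December 1–5, 1855: 5 days.
Total: 7 + 548 + 5 = 560 days.
560 is a multiple of 7, so 1855-12-05 falls on the same weekday: Wednesday.

Wednesday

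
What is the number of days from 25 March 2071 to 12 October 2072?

567

Day-of-year of March 25, 2071: 84.
Day-of-year of October 12, 2072: 286.
2071 has 365 days, so 365 − 84 = 281 days remain in 2071.
Total: 281 + 286 = 567 days.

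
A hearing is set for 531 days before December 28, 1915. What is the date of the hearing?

July 15, 1914

Count 531 days before December 28, 1915:
July 1914: 31 − 15 = 16 days remain.
Then 16 full months totalling 487 days.
December 1–28, 1915: 28 days.
Total: 16 + 487 + 28 = 531 days.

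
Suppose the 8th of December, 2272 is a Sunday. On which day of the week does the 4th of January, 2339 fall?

Wednesday

Day-of-year of December 8, 2272: 343.
Day-of-year of January 4, 2339: 4.
2272 has 366 days, so 366 − 343 = 23 days remain in 2272.
Full years 2273–2338: 51 common + 15 leap = 51×365 + 15×366 = 24105 days.
Total: 23 + 24105 + 4 = 24132 days.
24132 mod 7 = 3, so 3 days after Sunday is Wednesday.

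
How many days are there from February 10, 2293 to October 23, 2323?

11211

Day-of-year of February 10, 2293: 41.
Day-of-year of October 23, 2323: 296.
2293 has 365 days, so 365 − 41 = 324 days remain in 2293.
Full years 2294–2322: 23 common + 6 leap = 23×365 + 6×366 = 10591 days.
Total: 324 + 10591 + 296 = 11211 days.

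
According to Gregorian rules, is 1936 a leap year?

Yes

1936 is a leap year.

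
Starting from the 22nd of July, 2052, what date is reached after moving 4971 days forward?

the 2nd of March, 2066

Count 4971 days after July 22, 2052:
Day-of-year of July 22, 2052: 204.
Day-of-year of March 2, 2066: 61.
2052 has 366 days, so 366 − 204 = 162 days remain in 2052.
Full years 2053–2065: 10 common + 3 leap = 10×365 + 3×366 = 4748 days.
Total: 162 + 4748 + 61 = 4971 days.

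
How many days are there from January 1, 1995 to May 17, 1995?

January 1995: 31 − 1 = 30 days remain.
Then February 1995 (28), March (31), April (30): 28 + 31 + 30 = 89 days.
May 1–17, 1995: 17 days.
Total: 30 + 89 + 17 = 136 days.

136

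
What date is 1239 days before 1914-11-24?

1911-07-04

Count 1239 days before November 24, 1914:
July 4, 1911 → July 4, 1912: 366 days (1912 is a leap year).
July 4, 1912 → July 4, 1913: 365 days.
July 4, 1913 → July 4, 1914: 365 days.
July 1914: 31 − 4 = 27 days remain.
Then August (31), September (30), October (31): 31 + 30 + 31 = 92 days.
November 1–24, 1914: 24 days.
Residual: 143 days.
Total: 1239 days.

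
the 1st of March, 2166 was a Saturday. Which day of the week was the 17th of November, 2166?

Monday

March 2166: 31 − 1 = 30 days remain.
Then April (30), May (31), June (30), July (31), August (31), September (30), October (31): 30 + 31 + 30 + 31 + 31 + 30 + 31 = 214 days.
November 1–17, 2166: 17 days.
Total: 30 + 214 + 17 = 261 days.
261 mod 7 = 2, so 2 days after Saturday is Monday.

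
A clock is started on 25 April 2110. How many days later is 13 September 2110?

141

April 2110: 30 − 25 = 5 days remain.
Then May (31), June (30), July (31), August (31): 31 + 30 + 31 + 31 = 123 days.
September 1–13, 2110: 13 days.
Total: 5 + 123 + 13 = 141 days.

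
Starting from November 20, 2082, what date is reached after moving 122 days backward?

July 21, 2082

Count 122 days before November 20, 2082:
July 2082: 31 − 21 = 10 days remain.
Then August (31), September (30), October (31): 31 + 30 + 31 = 92 days.
November 1–20, 2082: 20 days.
Total: 10 + 92 + 20 = 122 days.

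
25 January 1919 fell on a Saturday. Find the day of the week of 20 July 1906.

Friday

Count forward from the earlier date (July 20, 1906) to the later (January 25, 1919):
From July 20, 1906 to July 20, 1918: 12 years, of which 3 contain a Feb 29 — 9×365 + 3×366 = 4383 days.
July 1918: 31 − 20 = 11 days remain.
Then August (31), September (30), October (31), November (30), December (31): 31 + 30 + 31 + 30 + 31 = 153 days.
January 1–25, 1919: 25 days.
Residual: 189 days.
Total: 4572 days.
4572 mod 7 = 1, so 1 day before Saturday is Friday.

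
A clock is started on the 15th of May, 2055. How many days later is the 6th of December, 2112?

21024

Day-of-year of May 15, 2055: 135.
Day-of-year of December 6, 2112: 341.
2055 has 365 days, so 365 − 135 = 230 days remain in 2055.
Full years 2056–2111: 43 common + 13 leap = 43×365 + 13×366 = 20453 days.
Total: 230 + 20453 + 341 = 21024 days.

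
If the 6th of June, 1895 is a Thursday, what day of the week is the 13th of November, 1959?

Friday

From June 6, 1895 to June 6, 1959: 64 years, of which 15 contain a Feb 29 — 49×365 + 15×366 = 23375 days.
(1900 is not a leap year (divisible by 100 but not 400).)
June 1959: 30 − 6 = 24 days remain.
Then July (31), August (31), September (30), October (31): 31 + 31 + 30 + 31 = 123 days.
November 1–13, 1959: 13 days.
Residual: 160 days.
Total: 23535 days.
23535 mod 7 = 1, so 1 day after Thursday is Friday.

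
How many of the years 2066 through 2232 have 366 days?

Years divisible by 4: 2068, 2072, …, 2232 — 42 in all.
Of these, 2100, 2200 are divisible by 100 but not 400, so not leap.
Leap years: 42 − 2 = 40.

40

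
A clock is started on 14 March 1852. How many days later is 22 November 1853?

618

March 14, 1852 → March 14, 1853: 365 days.
March 1853: 31 − 14 = 17 days remain.
Then April (30), May (31), June (30), July (31), August (31), September (30), October (31): 30 + 31 + 30 + 31 + 31 + 30 + 31 = 214 days.
November 1–22, 1853: 22 days.
Residual: 253 days.
Total: 618 days.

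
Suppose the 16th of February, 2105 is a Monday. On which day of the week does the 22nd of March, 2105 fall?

February 2105: 28 − 16 = 12 days remain (2105 is not a leap year, so February has 28 days).
March 1–22, 2105: 22 days.
Total: 12 + 22 = 34 days.
34 mod 7 = 6, so 6 days after Monday is Sunday.

Sunday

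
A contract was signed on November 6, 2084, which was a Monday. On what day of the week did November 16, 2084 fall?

Within November 2084: 16 − 6 = 10 days.
10 mod 7 = 3, so 3 days after Monday is Thursday.

Thursday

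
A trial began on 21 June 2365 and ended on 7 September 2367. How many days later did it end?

Day-of-year of June 21, 2365: 172.
Day-of-year of September 7, 2367: 250.
2365 has 365 days, so 365 − 172 = 193 days remain in 2365.
Full years: 2366: 365. Sum = 365.
Total: 193 + 365 + 250 = 808 days.

808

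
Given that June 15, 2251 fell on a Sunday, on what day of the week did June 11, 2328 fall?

From June 15, 2251 to June 15, 2327: 76 years, of which 18 contain a Feb 29 — 58×365 + 18×366 = 27758 days.
(2300 is not a leap year (divisible by 100 but not 400).)
June 2327: 30 − 15 = 15 days remain.
Then 11 full months totalling 336 days.
June 1–11, 2328: 11 days.
Residual: 362 days.
Total: 28120 days.
28120 mod 7 = 1, so 1 day after Sunday is Monday.

Monday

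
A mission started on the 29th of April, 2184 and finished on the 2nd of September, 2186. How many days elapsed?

April 2184: 30 − 29 = 1 day remains.
Then 28 full months totalling 853 days.
September 1–2, 2186: 2 days.
Total: 1 + 853 + 2 = 856 days.

856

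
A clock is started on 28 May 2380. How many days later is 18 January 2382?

May 28, 2380 → May 28, 2381: 365 days.
May 2381: 31 − 28 = 3 days remain.
Then June (30), July (31), August (31), September (30), October (31), November (30), December (31): 30 + 31 + 31 + 30 + 31 + 30 + 31 = 214 days.
January 1–18, 2382: 18 days.
Residual: 235 days.
Total: 600 days.

600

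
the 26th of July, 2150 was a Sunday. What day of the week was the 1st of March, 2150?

Sunday

Count forward from the earlier date (March 1, 2150) to the later (July 26, 2150):
March 2150: 31 − 1 = 30 days remain.
Then April (30), May (31), June (30): 30 + 31 + 30 = 91 days.
July 1–26, 2150: 26 days.
Total: 30 + 91 + 26 = 147 days.
147 is a multiple of 7, so the 1st of March, 2150 falls on the same weekday: Sunday.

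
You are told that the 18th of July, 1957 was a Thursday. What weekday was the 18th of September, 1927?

Sunday

Count forward from the earlier date (September 18, 1927) to the later (July 18, 1957):
Day-of-year of September 18, 1927: 261.
Day-of-year of July 18, 1957: 199.
1927 has 365 days, so 365 − 261 = 104 days remain in 1927.
Full years 1928–1956: 21 common + 8 leap = 21×365 + 8×366 = 10593 days.
Total: 104 + 10593 + 199 = 10896 days.
10896 mod 7 = 4, so 4 days before Thursday is Sunday.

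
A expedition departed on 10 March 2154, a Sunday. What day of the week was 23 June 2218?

Tuesday

From March 10, 2154 to March 10, 2218: 64 years, of which 15 contain a Feb 29 — 49×365 + 15×366 = 23375 days.
(2200 is not a leap year (divisible by 100 but not 400).)
March 2218: 31 − 10 = 21 days remain.
Then April (30), May (31): 30 + 31 = 61 days.
June 1–23, 2218: 23 days.
Residual: 105 days.
Total: 23480 days.
23480 mod 7 = 2, so 2 days after Sunday is Tuesday.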